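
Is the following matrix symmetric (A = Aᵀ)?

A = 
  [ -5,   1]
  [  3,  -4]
No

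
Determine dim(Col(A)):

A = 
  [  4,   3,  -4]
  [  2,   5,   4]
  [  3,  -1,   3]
dim(Col(A)) = 3

Row reduce:
R2 → R2 - (1/2)·R1
R3 → R3 - (3/4)·R1
R3 → R3 + (13/14)·R2
REF = 
  [   4,    3,   -4]
  [   0,  7/2,    6]
  [   0,    0, 81/7]
Pivot columns: 1, 2, 3 → 3 pivots.
dim(Col(A)) = number of pivot columns = 3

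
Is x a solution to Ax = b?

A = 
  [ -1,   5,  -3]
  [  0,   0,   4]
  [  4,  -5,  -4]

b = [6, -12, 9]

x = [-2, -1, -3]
Yes

Ax = [6, -12, 9] = b ✓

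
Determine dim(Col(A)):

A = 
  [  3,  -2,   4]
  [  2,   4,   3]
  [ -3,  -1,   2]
dim(Col(A)) = 3

Row reduce:
R2 → R2 - (2/3)·R1
R3 → R3 + (1)·R1
R3 → R3 + (9/16)·R2
REF = 
  [    3,    -2,     4]
  [    0,  16/3,   1/3]
  [    0,     0, 99/16]
Pivot columns: 1, 2, 3 → 3 pivots.
dim(Col(A)) = number of pivot columns = 3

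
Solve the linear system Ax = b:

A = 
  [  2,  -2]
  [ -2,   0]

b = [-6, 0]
x = [0, 3]

Row reduce the augmented matrix [A|b]:
R2 → R2 + (1)·R1
REF = 
  [  2,  -2,  -6]
  [  0,  -2,  -6]

Back-substitution:
x₂ = (-6) / (-2) = 3
x₁ = (-6 - (-2)(3)) / 2 = 0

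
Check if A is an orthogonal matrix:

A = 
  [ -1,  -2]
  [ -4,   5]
No

AᵀA = 
  [ 17, -18]
  [-18,  29]
≠ I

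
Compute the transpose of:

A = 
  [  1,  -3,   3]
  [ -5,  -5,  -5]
Aᵀ = 
  [  1,  -5]
  [ -3,  -5]
  [  3,  -5]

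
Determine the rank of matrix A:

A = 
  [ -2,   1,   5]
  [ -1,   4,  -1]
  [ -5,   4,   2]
rank(A) = 3

Row reduce:
R2 → R2 - (1/2)·R1
R3 → R3 - (5/2)·R1
R3 → R3 - (3/7)·R2
REF = 
  [  -2,    1,    5]
  [   0,  7/2, -7/2]
  [   0,    0,   -9]
Pivot columns: 1, 2, 3 → 3 pivots.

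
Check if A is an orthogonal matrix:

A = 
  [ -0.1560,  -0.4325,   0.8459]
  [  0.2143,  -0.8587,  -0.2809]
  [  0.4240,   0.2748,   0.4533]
No

AᵀA = 
  [  0.2500,   0,   0]
  [  0,   0.9999,  -0.0001]
  [  0,  -0.0001,   0.9999]
≠ I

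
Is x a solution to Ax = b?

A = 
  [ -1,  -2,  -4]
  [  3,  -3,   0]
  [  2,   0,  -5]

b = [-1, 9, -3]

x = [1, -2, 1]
Yes

Ax = [-1, 9, -3] = b ✓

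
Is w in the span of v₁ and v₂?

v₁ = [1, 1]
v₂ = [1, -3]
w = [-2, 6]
Yes

Form the augmented matrix and row-reduce:
[v₁|v₂|w] = 
  [  1,   1,  -2]
  [  1,  -3,   6]
R2 → R2 - (1)·R1
REF = 
  [  1,   1,  -2]
  [  0,  -4,   8]

No row of the form [0 0 | nonzero], so the system is consistent. Back-substitution gives c₁ = 0, c₂ = -2: w = (0)·v₁ + (-2)·v₂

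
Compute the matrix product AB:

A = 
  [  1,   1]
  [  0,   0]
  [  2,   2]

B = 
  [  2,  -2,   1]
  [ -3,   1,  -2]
AB = 
  [ -1,  -1,  -1]
  [  0,   0,   0]
  [ -2,  -2,  -2]

A is 3×2 and B is 2×3, so AB is 3×3. Each entry is (row of A)·(column of B):
AB[1,1] = (1)(2) + (1)(-3) = -1
AB[1,2] = (1)(-2) + (1)(1) = -1
AB[1,3] = (1)(1) + (1)(-2) = -1
AB[2,1] = (0)(2) + (0)(-3) = 0
AB[2,2] = (0)(-2) + (0)(1) = 0
AB[2,3] = (0)(1) + (0)(-2) = 0
AB[3,1] = (2)(2) + (2)(-3) = -2
AB[3,2] = (2)(-2) + (2)(1) = -2
AB[3,3] = (2)(1) + (2)(-2) = -2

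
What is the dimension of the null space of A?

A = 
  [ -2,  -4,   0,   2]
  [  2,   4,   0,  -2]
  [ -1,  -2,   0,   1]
nullity(A) = 3

Row reduce:
R2 → R2 + (1)·R1
R3 → R3 - (1/2)·R1
REF = 
  [ -2,  -4,   0,   2]
  [  0,   0,   0,   0]
  [  0,   0,   0,   0]
Pivot columns: 1 → 1 pivot.
rank(A) = 1, so nullity(A) = 4 - 1 = 3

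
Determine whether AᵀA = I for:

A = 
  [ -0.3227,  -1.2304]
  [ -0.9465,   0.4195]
No

AᵀA = 
  [  1,   0]
  [  0,   1.6899]
≠ I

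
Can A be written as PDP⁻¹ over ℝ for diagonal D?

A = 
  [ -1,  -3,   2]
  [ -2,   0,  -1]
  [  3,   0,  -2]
Yes

Characteristic polynomial: det(λI - A) = λ³ + 3λ² - 10λ - 21
By the rational root theorem any rational root is an integer dividing 21; none of those is a root, so p(λ) has no rational roots and hence (being an irreducible cubic) no repeated roots.
Discriminant of the cubic: Δ = 6601
Δ > 0 ⇒ three distinct real eigenvalues: λ ≈ -4.19, -1.721, 2.912
Three distinct real eigenvalues, so A has 3 independent eigenvectors.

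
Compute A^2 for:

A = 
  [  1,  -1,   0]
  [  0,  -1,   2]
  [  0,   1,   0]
A² = A·A:
A²[1,1] = (1)(1) + (-1)(0) + (0)(0) = 1
A²[1,2] = (1)(-1) + (-1)(-1) + (0)(1) = 0
A²[1,3] = (1)(0) + (-1)(2) + (0)(0) = -2
A²[2,1] = (0)(1) + (-1)(0) + (2)(0) = 0
A²[2,2] = (0)(-1) + (-1)(-1) + (2)(1) = 3
A²[2,3] = (0)(0) + (-1)(2) + (2)(0) = -2
A²[3,1] = (0)(1) + (1)(0) + (0)(0) = 0
A²[3,2] = (0)(-1) + (1)(-1) + (0)(1) = -1
A²[3,3] = (0)(0) + (1)(2) + (0)(0) = 2
A² = 
  [  1,   0,  -2]
  [  0,   3,  -2]
  [  0,  -1,   2]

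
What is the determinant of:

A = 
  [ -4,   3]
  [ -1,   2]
For a 2×2 matrix, det = ad - bc = (-4)(2) - (3)(-1) = -5

det(A) = -5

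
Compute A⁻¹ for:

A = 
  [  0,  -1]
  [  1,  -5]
det(A) = (0)(-5) - (-1)(1) = 1
For a 2×2 matrix, A⁻¹ = (1/det(A)) · [[d, -b], [-c, a]]
    = (1) · [[-5, 1], [-1, 0]]

A⁻¹ = 
  [ -5,   1]
  [ -1,   0]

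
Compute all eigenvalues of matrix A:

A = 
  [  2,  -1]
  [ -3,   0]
tr(A) = 2, det(A) = -3
Characteristic polynomial: λ² - tr(A)λ + det(A) = λ² - 2λ - 3
λ² - 2λ - 3 = (λ + 1)(λ - 3)

λ = 3, -1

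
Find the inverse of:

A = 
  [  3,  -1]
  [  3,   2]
det(A) = (3)(2) - (-1)(3) = 9
For a 2×2 matrix, A⁻¹ = (1/det(A)) · [[d, -b], [-c, a]]
    = (1/9) · [[2, 1], [-3, 3]]

A⁻¹ = 
  [ 2/9,  1/9]
  [-1/3,  1/3]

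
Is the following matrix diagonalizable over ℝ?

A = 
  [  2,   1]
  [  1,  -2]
Yes

tr(A) = 0, det(A) = -5
Characteristic polynomial: λ² - tr(A)λ + det(A) = λ² - 5
λ² - 5 = 0  ⇒  λ = (0 ± √((0)² - 4·(-5)))/2 = (0 ± √(20))/2
  = √5,  -√5
Eigenvalues: √5, -√5  (≈ 2.236, -2.236)
The two irrational eigenvalues are distinct (simple), so each has alg. mult. = geom. mult. = 1.
Sum of geometric multiplicities equals n, so A has n independent eigenvectors.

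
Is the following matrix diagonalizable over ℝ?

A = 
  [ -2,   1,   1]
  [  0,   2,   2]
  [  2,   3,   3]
Yes

Characteristic polynomial: det(λI - A) = λ³ - 3λ² - 12λ
The constant term is 0, so λ = 0 is a root: p(λ) = λ(λ² - 3λ - 12)
λ² - 3λ - 12 = 0  ⇒  λ = (3 ± √((-3)² - 4·(-12)))/2 = (3 ± √(57))/2
  = (3 + √57)/2,  (3 - √57)/2
Eigenvalues: 0, (3 + √57)/2, (3 - √57)/2  (≈ 0, 5.275, -2.275)
The two irrational eigenvalues are distinct (simple), so each has alg. mult. = geom. mult. = 1.
λ=0: alg. mult. = 1, geom. mult. = 3 - rank(A - (0)I) = 3 - 2 = 1
Sum of geometric multiplicities equals n, so A has n independent eigenvectors.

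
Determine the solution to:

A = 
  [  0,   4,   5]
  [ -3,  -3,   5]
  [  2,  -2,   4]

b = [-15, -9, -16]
x = [-2, 0, -3]

Row reduce the augmented matrix [A|b]:
Swap R1 ↔ R2
R3 → R3 + (2/3)·R1
R3 → R3 + (1)·R2
REF = 
  [  -3,   -3,    5,   -9]
  [   0,    4,    5,  -15]
  [   0,    0, 37/3,  -37]

Back-substitution:
x₃ = (-37) / (37/3) = -3
x₂ = (-15 - (5)(-3)) / 4 = 0
x₁ = (-9 - (-3)(0) - (5)(-3)) / (-3) = -2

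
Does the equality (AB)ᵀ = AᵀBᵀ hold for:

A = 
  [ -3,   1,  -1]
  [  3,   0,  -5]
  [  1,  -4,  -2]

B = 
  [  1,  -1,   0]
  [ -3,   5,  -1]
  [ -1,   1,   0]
No

(AB)ᵀ = 
  [ -5,   8,  15]
  [  7,  -8, -23]
  [ -1,   0,   4]

AᵀBᵀ = 
  [ -6,  23,   6]
  [  1,   1,  -1]
  [  4, -20,  -4]

The two matrices differ, so (AB)ᵀ ≠ AᵀBᵀ in general. The correct identity is (AB)ᵀ = BᵀAᵀ.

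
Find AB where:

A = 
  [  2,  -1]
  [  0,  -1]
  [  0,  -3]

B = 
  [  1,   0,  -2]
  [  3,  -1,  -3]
AB = 
  [ -1,   1,  -1]
  [ -3,   1,   3]
  [ -9,   3,   9]

A is 3×2 and B is 2×3, so AB is 3×3. Each entry is (row of A)·(column of B):
AB[1,1] = (2)(1) + (-1)(3) = -1
AB[1,2] = (2)(0) + (-1)(-1) = 1
AB[1,3] = (2)(-2) + (-1)(-3) = -1
AB[2,1] = (0)(1) + (-1)(3) = -3
AB[2,2] = (0)(0) + (-1)(-1) = 1
AB[2,3] = (0)(-2) + (-1)(-3) = 3
AB[3,1] = (0)(1) + (-3)(3) = -9
AB[3,2] = (0)(0) + (-3)(-1) = 3
AB[3,3] = (0)(-2) + (-3)(-3) = 9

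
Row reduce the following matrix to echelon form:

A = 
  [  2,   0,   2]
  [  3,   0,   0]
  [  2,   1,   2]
Row operations:
R2 → R2 - (3/2)·R1
R3 → R3 - (1)·R1
Swap R2 ↔ R3

Resulting echelon form:
REF = 
  [  2,   0,   2]
  [  0,   1,   0]
  [  0,   0,  -3]

Rank = 3 (number of non-zero pivot rows).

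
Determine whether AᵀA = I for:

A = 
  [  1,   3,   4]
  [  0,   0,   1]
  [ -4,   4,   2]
No

AᵀA = 
  [ 17, -13,  -4]
  [-13,  25,  20]
  [ -4,  20,  21]
≠ I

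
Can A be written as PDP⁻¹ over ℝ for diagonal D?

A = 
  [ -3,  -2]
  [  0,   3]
Yes

tr(A) = 0, det(A) = -9
Characteristic polynomial: λ² - tr(A)λ + det(A) = λ² - 9
λ² - 9 = (λ + 3)(λ - 3)
Eigenvalues: 3, -3
λ=-3: alg. mult. = 1, geom. mult. = 2 - rank(A - (-3)I) = 2 - 1 = 1
λ=3: alg. mult. = 1, geom. mult. = 2 - rank(A - (3)I) = 2 - 1 = 1
Sum of geometric multiplicities equals n, so A has n independent eigenvectors.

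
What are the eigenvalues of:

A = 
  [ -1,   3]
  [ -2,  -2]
λ = (-3 + i√23)/2, (-3 - i√23)/2  (≈ -1.5 + 2.398i, -1.5 - 2.398i)

tr(A) = -3, det(A) = 8
Characteristic polynomial: λ² - tr(A)λ + det(A) = λ² + 3λ + 8
λ² + 3λ + 8 = 0  ⇒  λ = (-3 ± √((3)² - 4·(8)))/2 = (-3 ± √(-23))/2
  = (-3 + i√23)/2,  (-3 - i√23)/2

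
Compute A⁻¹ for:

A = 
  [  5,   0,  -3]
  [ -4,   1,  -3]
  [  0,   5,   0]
det(A) = (5)·((1)(0) - (-3)(5)) - (0)·((-4)(0) - (-3)(0)) + (-3)·((-4)(5) - (1)(0))
  = (5)(15) - (0)(0) + (-3)(-20)
  = 135
det(A) = 135 ≠ 0, so A is invertible.

Cofactors Cᵢⱼ = (-1)ⁱ⁺ʲ·Mᵢⱼ:
C = 
  [ 15,   0, -20]
  [-15,   0, -25]
  [  3,  27,   5]

adj(A) = Cᵀ:
adj(A) = 
  [ 15, -15,   3]
  [  0,   0,  27]
  [-20, -25,   5]

A⁻¹ = (1/135) · adj(A):
A⁻¹ = 
  [  1/9,  -1/9,  1/45]
  [    0,     0,   1/5]
  [-4/27, -5/27,  1/27]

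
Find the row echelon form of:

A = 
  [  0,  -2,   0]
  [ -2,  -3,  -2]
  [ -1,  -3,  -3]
Row operations:
Swap R1 ↔ R2
R3 → R3 - (1/2)·R1
R3 → R3 - (3/4)·R2

Resulting echelon form:
REF = 
  [ -2,  -3,  -2]
  [  0,  -2,   0]
  [  0,   0,  -2]

Rank = 3 (number of non-zero pivot rows).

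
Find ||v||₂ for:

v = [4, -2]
4.472

||v||₂ = √((4)² + (-2)²) = √20 = 4.472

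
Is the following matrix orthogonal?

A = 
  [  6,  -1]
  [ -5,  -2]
No

AᵀA = 
  [ 61,   4]
  [  4,   5]
≠ I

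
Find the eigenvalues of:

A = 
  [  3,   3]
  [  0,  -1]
tr(A) = 2, det(A) = -3
Characteristic polynomial: λ² - tr(A)λ + det(A) = λ² - 2λ - 3
λ² - 2λ - 3 = (λ + 1)(λ - 3)

λ = 3, -1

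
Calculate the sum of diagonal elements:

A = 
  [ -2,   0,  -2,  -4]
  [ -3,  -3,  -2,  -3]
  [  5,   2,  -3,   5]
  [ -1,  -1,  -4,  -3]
-11

tr(A) = -2 + -3 + -3 + -3 = -11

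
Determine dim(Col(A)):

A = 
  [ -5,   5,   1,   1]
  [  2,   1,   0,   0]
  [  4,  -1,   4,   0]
dim(Col(A)) = 3

Row reduce:
R2 → R2 + (2/5)·R1
R3 → R3 + (4/5)·R1
R3 → R3 - (1)·R2
REF = 
  [  -5,    5,    1,    1]
  [   0,    3,  2/5,  2/5]
  [   0,    0, 22/5,  2/5]
Pivot columns: 1, 2, 3 → 3 pivots.
dim(Col(A)) = number of pivot columns = 3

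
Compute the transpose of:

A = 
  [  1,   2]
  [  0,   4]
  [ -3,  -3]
Aᵀ = 
  [  1,   0,  -3]
  [  2,   4,  -3]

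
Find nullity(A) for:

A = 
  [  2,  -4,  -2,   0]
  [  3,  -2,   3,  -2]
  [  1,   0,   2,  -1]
nullity(A) = 2

Row reduce:
R2 → R2 - (3/2)·R1
R3 → R3 - (1/2)·R1
R3 → R3 - (1/2)·R2
REF = 
  [  2,  -4,  -2,   0]
  [  0,   4,   6,  -2]
  [  0,   0,   0,   0]
Pivot columns: 1, 2 → 2 pivots.
rank(A) = 2, so nullity(A) = 4 - 2 = 2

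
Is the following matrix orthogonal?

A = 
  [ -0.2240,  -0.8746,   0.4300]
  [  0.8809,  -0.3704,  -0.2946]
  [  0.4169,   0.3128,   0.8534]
Yes

AᵀA = 
  [  1,   0,  -0.0001]
  [  0,   1,   0]
  [ -0.0001,   0,   1]
≈ I (equal to I up to the 4-dp rounding of the entries)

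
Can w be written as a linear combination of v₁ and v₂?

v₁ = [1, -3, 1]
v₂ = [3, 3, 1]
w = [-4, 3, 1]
No

Form the augmented matrix and row-reduce:
[v₁|v₂|w] = 
  [  1,   3,  -4]
  [ -3,   3,   3]
  [  1,   1,   1]
R2 → R2 + (3)·R1
R3 → R3 - (1)·R1
R3 → R3 + (1/6)·R2
REF = 
  [  1,   3,  -4]
  [  0,  12,  -9]
  [  0,   0, 7/2]

Row 3 reads [0 0 | 7/2], i.e. 0 = 7/2, so the system is inconsistent and w ∉ span{v₁, v₂}.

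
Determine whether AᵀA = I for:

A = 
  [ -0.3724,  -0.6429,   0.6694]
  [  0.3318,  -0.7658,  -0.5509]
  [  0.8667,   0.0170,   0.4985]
Yes

AᵀA = 
  [  0.9999,   0.0001,   0]
  [  0.0001,   1.0001,   0]
  [  0,   0,   1.0001]
≈ I (equal to I up to the 4-dp rounding of the entries)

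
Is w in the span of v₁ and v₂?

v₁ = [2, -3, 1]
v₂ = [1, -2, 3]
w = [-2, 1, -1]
No

Form the augmented matrix and row-reduce:
[v₁|v₂|w] = 
  [  2,   1,  -2]
  [ -3,  -2,   1]
  [  1,   3,  -1]
R2 → R2 + (3/2)·R1
R3 → R3 - (1/2)·R1
R3 → R3 + (5)·R2
REF = 
  [   2,    1,   -2]
  [   0, -1/2,   -2]
  [   0,    0,  -10]

Row 3 reads [0 0 | -10], i.e. 0 = -10, so the system is inconsistent and w ∉ span{v₁, v₂}.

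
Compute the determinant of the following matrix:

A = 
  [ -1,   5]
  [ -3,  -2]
17

For a 2×2 matrix, det = ad - bc = (-1)(-2) - (5)(-3) = 17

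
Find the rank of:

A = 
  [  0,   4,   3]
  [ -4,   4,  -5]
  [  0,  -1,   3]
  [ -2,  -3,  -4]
rank(A) = 3

Row reduce:
Swap R1 ↔ R2
R4 → R4 - (1/2)·R1
R3 → R3 + (1/4)·R2
R4 → R4 + (5/4)·R2
R4 → R4 - (3/5)·R3
REF = 
  [  -4,    4,   -5]
  [   0,    4,    3]
  [   0,    0, 15/4]
  [   0,    0,    0]
Pivot columns: 1, 2, 3 → 3 pivots.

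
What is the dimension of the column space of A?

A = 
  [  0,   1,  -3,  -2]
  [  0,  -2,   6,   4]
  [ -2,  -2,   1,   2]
dim(Col(A)) = 2

Row reduce:
Swap R1 ↔ R3
R3 → R3 + (1/2)·R2
REF = 
  [ -2,  -2,   1,   2]
  [  0,  -2,   6,   4]
  [  0,   0,   0,   0]
Pivot columns: 1, 2 → 2 pivots.
dim(Col(A)) = number of pivot columns = 2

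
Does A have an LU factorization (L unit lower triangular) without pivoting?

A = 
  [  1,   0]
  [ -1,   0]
Yes.
A[1,1] = 1 ≠ 0, so Gaussian elimination proceeds without a row swap: multiplier ℓ₂₁ = (-1)/(1) = -1, and U[2,2] = 0 - (-1)(0) = 0.
L = 
  [  1,   0]
  [ -1,   1]
U = 
  [  1,   0]
  [  0,   0]
Check row 2 of LU: [(-1)(1), (-1)(0) + 0] = [-1, 0] = row 2 of A ✓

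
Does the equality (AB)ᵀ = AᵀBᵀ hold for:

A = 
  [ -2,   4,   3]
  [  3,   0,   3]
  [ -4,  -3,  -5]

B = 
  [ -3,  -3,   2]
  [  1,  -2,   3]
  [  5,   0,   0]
No

(AB)ᵀ = 
  [ 25,   6, -16]
  [ -2,  -9,  18]
  [  8,   6, -17]

AᵀBᵀ = 
  [-11, -20, -10]
  [-18,  -5,  20]
  [-28, -18,  15]

The two matrices differ, so (AB)ᵀ ≠ AᵀBᵀ in general. The correct identity is (AB)ᵀ = BᵀAᵀ.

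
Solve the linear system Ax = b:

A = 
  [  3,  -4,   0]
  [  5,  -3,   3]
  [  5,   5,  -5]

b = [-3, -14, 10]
x = [-1, 0, -3]

Row reduce the augmented matrix [A|b]:
R2 → R2 - (5/3)·R1
R3 → R3 - (5/3)·R1
R3 → R3 - (35/11)·R2
REF = 
  [      3,      -4,       0,      -3]
  [      0,    11/3,       3,      -9]
  [      0,       0, -160/11,  480/11]

Back-substitution:
x₃ = (480/11) / (-160/11) = -3
x₂ = (-9 - (3)(-3)) / (11/3) = 0
x₁ = (-3 - (-4)(0) - (0)(-3)) / 3 = -1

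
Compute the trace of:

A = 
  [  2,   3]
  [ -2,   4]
6

tr(A) = 2 + 4 = 6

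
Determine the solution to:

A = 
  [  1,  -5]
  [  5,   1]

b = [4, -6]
x = [-1, -1]

Row reduce the augmented matrix [A|b]:
R2 → R2 - (5)·R1
REF = 
  [  1,  -5,   4]
  [  0,  26, -26]

Back-substitution:
x₂ = (-26) / 26 = -1
x₁ = (4 - (-5)(-1)) / 1 = -1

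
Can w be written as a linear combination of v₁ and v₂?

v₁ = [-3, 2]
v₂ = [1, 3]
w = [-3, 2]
Yes

Form the augmented matrix and row-reduce:
[v₁|v₂|w] = 
  [ -3,   1,  -3]
  [  2,   3,   2]
R2 → R2 + (2/3)·R1
REF = 
  [  -3,    1,   -3]
  [   0, 11/3,    0]

No row of the form [0 0 | nonzero], so the system is consistent. Back-substitution gives c₁ = 1, c₂ = 0: w = (1)·v₁ + (0)·v₂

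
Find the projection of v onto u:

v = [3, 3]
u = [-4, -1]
v·u = (3)(-4) + (3)(-1) = -15
u·u = (-4)² + (-1)² = 17
proj_u(v) = (v·u / u·u) × u = (-15/17) × u

proj_u(v) = [60/17, 15/17]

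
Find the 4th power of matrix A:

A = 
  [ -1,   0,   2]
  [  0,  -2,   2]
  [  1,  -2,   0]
A^4 = 
  [  3, -20,  14]
  [ 10, -24,   4]
  [  7,  -4, -10]

A² = A·A:
A²[1,1] = (-1)(-1) + (0)(0) + (2)(1) = 3
A²[1,2] = (-1)(0) + (0)(-2) + (2)(-2) = -4
A²[1,3] = (-1)(2) + (0)(2) + (2)(0) = -2
A²[2,1] = (0)(-1) + (-2)(0) + (2)(1) = 2
A²[2,2] = (0)(0) + (-2)(-2) + (2)(-2) = 0
A²[2,3] = (0)(2) + (-2)(2) + (2)(0) = -4
A²[3,1] = (1)(-1) + (-2)(0) + (0)(1) = -1
A²[3,2] = (1)(0) + (-2)(-2) + (0)(-2) = 4
A²[3,3] = (1)(2) + (-2)(2) + (0)(0) = -2
A² = 
  [  3,  -4,  -2]
  [  2,   0,  -4]
  [ -1,   4,  -2]

A^3 = A^2·A:
A^3[1,1] = (3)(-1) + (-4)(0) + (-2)(1) = -5
A^3[1,2] = (3)(0) + (-4)(-2) + (-2)(-2) = 12
A^3[1,3] = (3)(2) + (-4)(2) + (-2)(0) = -2
A^3[2,1] = (2)(-1) + (0)(0) + (-4)(1) = -6
A^3[2,2] = (2)(0) + (0)(-2) + (-4)(-2) = 8
A^3[2,3] = (2)(2) + (0)(2) + (-4)(0) = 4
A^3[3,1] = (-1)(-1) + (4)(0) + (-2)(1) = -1
A^3[3,2] = (-1)(0) + (4)(-2) + (-2)(-2) = -4
A^3[3,3] = (-1)(2) + (4)(2) + (-2)(0) = 6
A^3 = 
  [ -5,  12,  -2]
  [ -6,   8,   4]
  [ -1,  -4,   6]

A^4 = A^3·A:
A^4[1,1] = (-5)(-1) + (12)(0) + (-2)(1) = 3
A^4[1,2] = (-5)(0) + (12)(-2) + (-2)(-2) = -20
A^4[1,3] = (-5)(2) + (12)(2) + (-2)(0) = 14
A^4[2,1] = (-6)(-1) + (8)(0) + (4)(1) = 10
A^4[2,2] = (-6)(0) + (8)(-2) + (4)(-2) = -24
A^4[2,3] = (-6)(2) + (8)(2) + (4)(0) = 4
A^4[3,1] = (-1)(-1) + (-4)(0) + (6)(1) = 7
A^4[3,2] = (-1)(0) + (-4)(-2) + (6)(-2) = -4
A^4[3,3] = (-1)(2) + (-4)(2) + (6)(0) = -10
A^4 = 
  [  3, -20,  14]
  [ 10, -24,   4]
  [  7,  -4, -10]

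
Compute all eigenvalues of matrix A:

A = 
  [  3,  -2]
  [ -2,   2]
tr(A) = 5, det(A) = 2
Characteristic polynomial: λ² - tr(A)λ + det(A) = λ² - 5λ + 2
λ² - 5λ + 2 = 0  ⇒  λ = (5 ± √((-5)² - 4·(2)))/2 = (5 ± √(17))/2
  = (5 + √17)/2,  (5 - √17)/2

λ = (5 + √17)/2, (5 - √17)/2  (≈ 4.562, 0.4384)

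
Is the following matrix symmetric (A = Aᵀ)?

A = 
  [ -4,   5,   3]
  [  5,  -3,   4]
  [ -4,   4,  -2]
No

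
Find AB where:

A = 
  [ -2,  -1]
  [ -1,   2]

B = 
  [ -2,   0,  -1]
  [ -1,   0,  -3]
A is 2×2 and B is 2×3, so AB is 2×3. Each entry is (row of A)·(column of B):
AB[1,1] = (-2)(-2) + (-1)(-1) = 5
AB[1,2] = (-2)(0) + (-1)(0) = 0
AB[1,3] = (-2)(-1) + (-1)(-3) = 5
AB[2,1] = (-1)(-2) + (2)(-1) = 0
AB[2,2] = (-1)(0) + (2)(0) = 0
AB[2,3] = (-1)(-1) + (2)(-3) = -5

AB = 
  [  5,   0,   5]
  [  0,   0,  -5]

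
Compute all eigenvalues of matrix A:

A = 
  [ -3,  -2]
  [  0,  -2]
λ = -2, -3

tr(A) = -5, det(A) = 6
Characteristic polynomial: λ² - tr(A)λ + det(A) = λ² + 5λ + 6
λ² + 5λ + 6 = (λ + 3)(λ + 2)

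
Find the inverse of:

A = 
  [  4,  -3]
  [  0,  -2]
det(A) = (4)(-2) - (-3)(0) = -8
For a 2×2 matrix, A⁻¹ = (1/det(A)) · [[d, -b], [-c, a]]
    = (-1/8) · [[-2, 3], [0, 4]]

A⁻¹ = 
  [ 1/4, -3/8]
  [   0, -1/2]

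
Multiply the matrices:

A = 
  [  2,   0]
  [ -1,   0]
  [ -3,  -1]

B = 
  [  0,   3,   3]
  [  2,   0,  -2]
A is 3×2 and B is 2×3, so AB is 3×3. Each entry is (row of A)·(column of B):
AB[1,1] = (2)(0) + (0)(2) = 0
AB[1,2] = (2)(3) + (0)(0) = 6
AB[1,3] = (2)(3) + (0)(-2) = 6
AB[2,1] = (-1)(0) + (0)(2) = 0
AB[2,2] = (-1)(3) + (0)(0) = -3
AB[2,3] = (-1)(3) + (0)(-2) = -3
AB[3,1] = (-3)(0) + (-1)(2) = -2
AB[3,2] = (-3)(3) + (-1)(0) = -9
AB[3,3] = (-3)(3) + (-1)(-2) = -7

AB = 
  [  0,   6,   6]
  [  0,  -3,  -3]
  [ -2,  -9,  -7]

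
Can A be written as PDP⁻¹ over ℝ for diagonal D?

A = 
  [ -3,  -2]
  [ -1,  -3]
Yes

tr(A) = -6, det(A) = 7
Characteristic polynomial: λ² - tr(A)λ + det(A) = λ² + 6λ + 7
λ² + 6λ + 7 = 0  ⇒  λ = (-6 ± √((6)² - 4·(7)))/2 = (-6 ± √(8))/2
  = -3 + √2,  -3 - √2
Eigenvalues: -3 + √2, -3 - √2  (≈ -1.586, -4.414)
The two irrational eigenvalues are distinct (simple), so each has alg. mult. = geom. mult. = 1.
Sum of geometric multiplicities equals n, so A has n independent eigenvectors.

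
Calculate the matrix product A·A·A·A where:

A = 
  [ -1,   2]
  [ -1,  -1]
A^4 = 
  [ -7,   8]
  [ -4,  -7]

A² = A·A:
A²[1,1] = (-1)(-1) + (2)(-1) = -1
A²[1,2] = (-1)(2) + (2)(-1) = -4
A²[2,1] = (-1)(-1) + (-1)(-1) = 2
A²[2,2] = (-1)(2) + (-1)(-1) = -1
A² = 
  [ -1,  -4]
  [  2,  -1]

A^3 = A^2·A:
A^3[1,1] = (-1)(-1) + (-4)(-1) = 5
A^3[1,2] = (-1)(2) + (-4)(-1) = 2
A^3[2,1] = (2)(-1) + (-1)(-1) = -1
A^3[2,2] = (2)(2) + (-1)(-1) = 5
A^3 = 
  [  5,   2]
  [ -1,   5]

A^4 = A^3·A:
A^4[1,1] = (5)(-1) + (2)(-1) = -7
A^4[1,2] = (5)(2) + (2)(-1) = 8
A^4[2,1] = (-1)(-1) + (5)(-1) = -4
A^4[2,2] = (-1)(2) + (5)(-1) = -7
A^4 = 
  [ -7,   8]
  [ -4,  -7]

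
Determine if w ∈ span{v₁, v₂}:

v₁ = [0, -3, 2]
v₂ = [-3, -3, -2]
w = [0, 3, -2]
Yes

Form the augmented matrix and row-reduce:
[v₁|v₂|w] = 
  [  0,  -3,   0]
  [ -3,  -3,   3]
  [  2,  -2,  -2]
Swap R1 ↔ R2
R3 → R3 + (2/3)·R1
R3 → R3 - (4/3)·R2
REF = 
  [ -3,  -3,   3]
  [  0,  -3,   0]
  [  0,   0,   0]

No row of the form [0 0 | nonzero], so the system is consistent. Back-substitution gives c₁ = -1, c₂ = 0: w = (-1)·v₁ + (0)·v₂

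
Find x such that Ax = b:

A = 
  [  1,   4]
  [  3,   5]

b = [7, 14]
x = [3, 1]

Row reduce the augmented matrix [A|b]:
R2 → R2 - (3)·R1
REF = 
  [  1,   4,   7]
  [  0,  -7,  -7]

Back-substitution:
x₂ = (-7) / (-7) = 1
x₁ = (7 - (4)(1)) / 1 = 3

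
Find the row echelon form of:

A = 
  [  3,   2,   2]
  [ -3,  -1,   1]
Row operations:
R2 → R2 + (1)·R1

Resulting echelon form:
REF = 
  [  3,   2,   2]
  [  0,   1,   3]

Rank = 2 (number of non-zero pivot rows).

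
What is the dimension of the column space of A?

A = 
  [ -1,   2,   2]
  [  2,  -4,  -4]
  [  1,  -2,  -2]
dim(Col(A)) = 1

Row reduce:
R2 → R2 + (2)·R1
R3 → R3 + (1)·R1
REF = 
  [ -1,   2,   2]
  [  0,   0,   0]
  [  0,   0,   0]
Pivot columns: 1 → 1 pivot.
dim(Col(A)) = number of pivot columns = 1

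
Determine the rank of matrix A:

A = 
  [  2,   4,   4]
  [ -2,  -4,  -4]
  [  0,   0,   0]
rank(A) = 1

Row reduce:
R2 → R2 + (1)·R1
REF = 
  [  2,   4,   4]
  [  0,   0,   0]
  [  0,   0,   0]
Pivot columns: 1 → 1 pivot.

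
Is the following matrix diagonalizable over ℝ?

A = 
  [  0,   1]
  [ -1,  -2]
No

tr(A) = -2, det(A) = 1
Characteristic polynomial: λ² - tr(A)λ + det(A) = λ² + 2λ + 1
λ² + 2λ + 1 = (λ + 1)²
Eigenvalues: -1, -1
λ=-1: alg. mult. = 2, geom. mult. = 2 - rank(A - (-1)I) = 2 - 1 = 1
Sum of geometric multiplicities = 1 < n = 2, so there aren't enough independent eigenvectors.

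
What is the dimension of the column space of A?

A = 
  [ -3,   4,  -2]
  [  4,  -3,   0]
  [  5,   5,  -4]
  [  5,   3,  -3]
dim(Col(A)) = 3

Row reduce:
R2 → R2 + (4/3)·R1
R3 → R3 + (5/3)·R1
R4 → R4 + (5/3)·R1
R3 → R3 - (5)·R2
R4 → R4 - (29/7)·R2
R4 → R4 - (11/14)·R3
REF = 
  [  -3,    4,   -2]
  [   0,  7/3, -8/3]
  [   0,    0,    6]
  [   0,    0,    0]
Pivot columns: 1, 2, 3 → 3 pivots.
dim(Col(A)) = number of pivot columns = 3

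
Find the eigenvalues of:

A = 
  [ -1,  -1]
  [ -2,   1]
tr(A) = 0, det(A) = -3
Characteristic polynomial: λ² - tr(A)λ + det(A) = λ² - 3
λ² - 3 = 0  ⇒  λ = (0 ± √((0)² - 4·(-3)))/2 = (0 ± √(12))/2
  = √3,  -√3

λ = √3, -√3  (≈ 1.732, -1.732)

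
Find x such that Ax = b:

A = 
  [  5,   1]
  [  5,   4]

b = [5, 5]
x = [1, 0]

Row reduce the augmented matrix [A|b]:
R2 → R2 - (1)·R1
REF = 
  [  5,   1,   5]
  [  0,   3,   0]

Back-substitution:
x₂ = 0 / 3 = 0
x₁ = (5 - (1)(0)) / 5 = 1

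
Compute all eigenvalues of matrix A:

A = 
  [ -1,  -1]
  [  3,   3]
λ = 2, 0

tr(A) = 2, det(A) = 0
Characteristic polynomial: λ² - tr(A)λ + det(A) = λ² - 2λ
λ² - 2λ = λ(λ - 2)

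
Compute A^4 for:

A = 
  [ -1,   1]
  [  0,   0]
A^4 = 
  [  1,  -1]
  [  0,   0]

A² = A·A:
A²[1,1] = (-1)(-1) + (1)(0) = 1
A²[1,2] = (-1)(1) + (1)(0) = -1
A²[2,1] = (0)(-1) + (0)(0) = 0
A²[2,2] = (0)(1) + (0)(0) = 0
A² = 
  [  1,  -1]
  [  0,   0]

A^3 = A^2·A:
A^3[1,1] = (1)(-1) + (-1)(0) = -1
A^3[1,2] = (1)(1) + (-1)(0) = 1
A^3[2,1] = (0)(-1) + (0)(0) = 0
A^3[2,2] = (0)(1) + (0)(0) = 0
A^3 = 
  [ -1,   1]
  [  0,   0]

A^4 = A^3·A:
A^4[1,1] = (-1)(-1) + (1)(0) = 1
A^4[1,2] = (-1)(1) + (1)(0) = -1
A^4[2,1] = (0)(-1) + (0)(0) = 0
A^4[2,2] = (0)(1) + (0)(0) = 0
A^4 = 
  [  1,  -1]
  [  0,   0]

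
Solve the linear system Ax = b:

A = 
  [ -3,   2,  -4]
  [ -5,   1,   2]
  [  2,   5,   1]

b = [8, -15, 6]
Row reduce the augmented matrix [A|b]:
R2 → R2 - (5/3)·R1
R3 → R3 + (2/3)·R1
R3 → R3 + (19/7)·R2
REF = 
  [    -3,      2,     -4,      8]
  [     0,   -7/3,   26/3,  -85/3]
  [     0,      0,  153/7, -459/7]

Back-substitution:
x₃ = (-459/7) / (153/7) = -3
x₂ = (-85/3 - (26/3)(-3)) / (-7/3) = 1
x₁ = (8 - (2)(1) - (-4)(-3)) / (-3) = 2

x = [2, 1, -3]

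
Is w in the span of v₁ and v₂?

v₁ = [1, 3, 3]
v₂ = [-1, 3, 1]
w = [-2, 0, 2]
No

Form the augmented matrix and row-reduce:
[v₁|v₂|w] = 
  [  1,  -1,  -2]
  [  3,   3,   0]
  [  3,   1,   2]
R2 → R2 - (3)·R1
R3 → R3 - (3)·R1
R3 → R3 - (2/3)·R2
REF = 
  [  1,  -1,  -2]
  [  0,   6,   6]
  [  0,   0,   4]

Row 3 reads [0 0 | 4], i.e. 0 = 4, so the system is inconsistent and w ∉ span{v₁, v₂}.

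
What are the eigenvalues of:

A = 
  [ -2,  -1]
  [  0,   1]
λ = 1, -2

tr(A) = -1, det(A) = -2
Characteristic polynomial: λ² - tr(A)λ + det(A) = λ² + λ - 2
λ² + λ - 2 = (λ + 2)(λ - 1)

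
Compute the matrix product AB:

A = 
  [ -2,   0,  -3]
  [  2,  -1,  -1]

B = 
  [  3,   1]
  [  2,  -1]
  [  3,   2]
AB = 
  [-15,  -8]
  [  1,   1]

A is 2×3 and B is 3×2, so AB is 2×2. Each entry is (row of A)·(column of B):
AB[1,1] = (-2)(3) + (0)(2) + (-3)(3) = -15
AB[1,2] = (-2)(1) + (0)(-1) + (-3)(2) = -8
AB[2,1] = (2)(3) + (-1)(2) + (-1)(3) = 1
AB[2,2] = (2)(1) + (-1)(-1) + (-1)(2) = 1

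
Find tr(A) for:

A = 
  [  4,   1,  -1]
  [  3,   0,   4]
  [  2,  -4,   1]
5

tr(A) = 4 + 0 + 1 = 5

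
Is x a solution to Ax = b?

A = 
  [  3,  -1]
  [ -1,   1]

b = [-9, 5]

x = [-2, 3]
Yes

Ax = [-9, 5] = b ✓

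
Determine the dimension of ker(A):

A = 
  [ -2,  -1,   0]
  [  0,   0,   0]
nullity(A) = 2

Row reduce:
(no row operations needed)
REF = 
  [ -2,  -1,   0]
  [  0,   0,   0]
Pivot columns: 1 → 1 pivot.
rank(A) = 1, so nullity(A) = 3 - 1 = 2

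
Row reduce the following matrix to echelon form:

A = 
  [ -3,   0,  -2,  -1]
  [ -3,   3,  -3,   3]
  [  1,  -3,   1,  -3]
Row operations:
R2 → R2 - (1)·R1
R3 → R3 + (1/3)·R1
R3 → R3 + (1)·R2

Resulting echelon form:
REF = 
  [  -3,    0,   -2,   -1]
  [   0,    3,   -1,    4]
  [   0,    0, -2/3,  2/3]

Rank = 3 (number of non-zero pivot rows).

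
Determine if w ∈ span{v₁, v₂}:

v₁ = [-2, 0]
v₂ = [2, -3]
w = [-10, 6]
Yes

Form the augmented matrix and row-reduce:
[v₁|v₂|w] = 
  [ -2,   2, -10]
  [  0,  -3,   6]
(already in echelon form — no row operations needed)

No row of the form [0 0 | nonzero], so the system is consistent. Back-substitution gives c₁ = 3, c₂ = -2: w = (3)·v₁ + (-2)·v₂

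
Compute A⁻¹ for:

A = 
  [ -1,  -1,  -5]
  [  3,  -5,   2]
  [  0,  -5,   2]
det(A) = (-1)·((-5)(2) - (2)(-5)) - (-1)·((3)(2) - (2)(0)) + (-5)·((3)(-5) - (-5)(0))
  = (-1)(0) - (-1)(6) + (-5)(-15)
  = 81
det(A) = 81 ≠ 0, so A is invertible.

Cofactors Cᵢⱼ = (-1)ⁱ⁺ʲ·Mᵢⱼ:
C = 
  [  0,  -6, -15]
  [ 27,  -2,  -5]
  [-27, -13,   8]

adj(A) = Cᵀ:
adj(A) = 
  [  0,  27, -27]
  [ -6,  -2, -13]
  [-15,  -5,   8]

A⁻¹ = (1/81) · adj(A):
A⁻¹ = 
  [     0,    1/3,   -1/3]
  [ -2/27,  -2/81, -13/81]
  [ -5/27,  -5/81,   8/81]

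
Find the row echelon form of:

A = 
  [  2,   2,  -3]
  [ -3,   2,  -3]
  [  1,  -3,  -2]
Row operations:
R2 → R2 + (3/2)·R1
R3 → R3 - (1/2)·R1
R3 → R3 + (4/5)·R2

Resulting echelon form:
REF = 
  [    2,     2,    -3]
  [    0,     5, -15/2]
  [    0,     0, -13/2]

Rank = 3 (number of non-zero pivot rows).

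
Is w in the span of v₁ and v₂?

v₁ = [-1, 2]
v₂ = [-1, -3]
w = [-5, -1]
Yes

Form the augmented matrix and row-reduce:
[v₁|v₂|w] = 
  [ -1,  -1,  -5]
  [  2,  -3,  -1]
R2 → R2 + (2)·R1
REF = 
  [ -1,  -1,  -5]
  [  0,  -5, -11]

No row of the form [0 0 | nonzero], so the system is consistent. Back-substitution gives c₁ = 14/5, c₂ = 11/5: w = (14/5)·v₁ + (11/5)·v₂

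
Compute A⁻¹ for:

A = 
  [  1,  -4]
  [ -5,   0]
det(A) = (1)(0) - (-4)(-5) = -20
For a 2×2 matrix, A⁻¹ = (1/det(A)) · [[d, -b], [-c, a]]
    = (-1/20) · [[0, 4], [5, 1]]

A⁻¹ = 
  [    0,  -1/5]
  [ -1/4, -1/20]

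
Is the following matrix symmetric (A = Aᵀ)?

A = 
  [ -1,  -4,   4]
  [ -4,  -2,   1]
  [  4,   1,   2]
Yes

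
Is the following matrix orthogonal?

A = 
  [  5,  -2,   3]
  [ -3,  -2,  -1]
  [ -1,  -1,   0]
No

AᵀA = 
  [ 35,  -3,  18]
  [ -3,   9,  -4]
  [ 18,  -4,  10]
≠ I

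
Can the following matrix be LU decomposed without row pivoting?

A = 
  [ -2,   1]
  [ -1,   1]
Yes.
A[1,1] = -2 ≠ 0, so Gaussian elimination proceeds without a row swap: multiplier ℓ₂₁ = (-1)/(-2) = 1/2, and U[2,2] = 1 - (1/2)(1) = 1/2.
L = 
  [  1,   0]
  [1/2,   1]
U = 
  [ -2,   1]
  [  0, 1/2]
Check row 2 of LU: [(1/2)(-2), (1/2)(1) + (1/2)] = [-1, 1] = row 2 of A ✓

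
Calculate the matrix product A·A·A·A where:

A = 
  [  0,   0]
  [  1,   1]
A^4 = 
  [  0,   0]
  [  1,   1]

A² = A·A:
A²[1,1] = (0)(0) + (0)(1) = 0
A²[1,2] = (0)(0) + (0)(1) = 0
A²[2,1] = (1)(0) + (1)(1) = 1
A²[2,2] = (1)(0) + (1)(1) = 1
A² = 
  [  0,   0]
  [  1,   1]

A^3 = A^2·A:
A^3[1,1] = (0)(0) + (0)(1) = 0
A^3[1,2] = (0)(0) + (0)(1) = 0
A^3[2,1] = (1)(0) + (1)(1) = 1
A^3[2,2] = (1)(0) + (1)(1) = 1
A^3 = 
  [  0,   0]
  [  1,   1]

A^4 = A^3·A:
A^4[1,1] = (0)(0) + (0)(1) = 0
A^4[1,2] = (0)(0) + (0)(1) = 0
A^4[2,1] = (1)(0) + (1)(1) = 1
A^4[2,2] = (1)(0) + (1)(1) = 1
A^4 = 
  [  0,   0]
  [  1,   1]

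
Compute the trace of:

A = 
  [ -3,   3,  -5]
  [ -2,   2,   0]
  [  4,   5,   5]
4

tr(A) = -3 + 2 + 5 = 4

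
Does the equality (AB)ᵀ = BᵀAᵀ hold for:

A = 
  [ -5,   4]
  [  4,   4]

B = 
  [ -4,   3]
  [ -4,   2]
Yes

(AB)ᵀ = 
  [  4, -32]
  [ -7,  20]

BᵀAᵀ = 
  [  4, -32]
  [ -7,  20]

Both sides are equal — this is the standard identity (AB)ᵀ = BᵀAᵀ, which holds for all A, B.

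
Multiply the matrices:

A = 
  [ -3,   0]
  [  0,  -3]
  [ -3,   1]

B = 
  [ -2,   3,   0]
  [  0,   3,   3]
A is 3×2 and B is 2×3, so AB is 3×3. Each entry is (row of A)·(column of B):
AB[1,1] = (-3)(-2) + (0)(0) = 6
AB[1,2] = (-3)(3) + (0)(3) = -9
AB[1,3] = (-3)(0) + (0)(3) = 0
AB[2,1] = (0)(-2) + (-3)(0) = 0
AB[2,2] = (0)(3) + (-3)(3) = -9
AB[2,3] = (0)(0) + (-3)(3) = -9
AB[3,1] = (-3)(-2) + (1)(0) = 6
AB[3,2] = (-3)(3) + (1)(3) = -6
AB[3,3] = (-3)(0) + (1)(3) = 3

AB = 
  [  6,  -9,   0]
  [  0,  -9,  -9]
  [  6,  -6,   3]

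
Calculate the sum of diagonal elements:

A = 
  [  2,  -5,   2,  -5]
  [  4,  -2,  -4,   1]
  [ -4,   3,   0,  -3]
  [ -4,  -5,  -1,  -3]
-3

tr(A) = 2 + -2 + 0 + -3 = -3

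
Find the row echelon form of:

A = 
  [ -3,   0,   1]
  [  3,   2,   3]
Row operations:
R2 → R2 + (1)·R1

Resulting echelon form:
REF = 
  [ -3,   0,   1]
  [  0,   2,   4]

Rank = 2 (number of non-zero pivot rows).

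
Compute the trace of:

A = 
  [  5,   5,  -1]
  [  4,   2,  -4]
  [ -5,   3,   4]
11

tr(A) = 5 + 2 + 4 = 11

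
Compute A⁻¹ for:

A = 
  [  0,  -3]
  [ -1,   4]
det(A) = (0)(4) - (-3)(-1) = -3
For a 2×2 matrix, A⁻¹ = (1/det(A)) · [[d, -b], [-c, a]]
    = (-1/3) · [[4, 3], [1, 0]]

A⁻¹ = 
  [-4/3,   -1]
  [-1/3,    0]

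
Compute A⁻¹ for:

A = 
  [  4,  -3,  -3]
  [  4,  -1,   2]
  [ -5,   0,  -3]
det(A) = (4)·((-1)(-3) - (2)(0)) - (-3)·((4)(-3) - (2)(-5)) + (-3)·((4)(0) - (-1)(-5))
  = (4)(3) - (-3)(-2) + (-3)(-5)
  = 21
det(A) = 21 ≠ 0, so A is invertible.

Cofactors Cᵢⱼ = (-1)ⁱ⁺ʲ·Mᵢⱼ:
C = 
  [  3,   2,  -5]
  [ -9, -27,  15]
  [ -9, -20,   8]

adj(A) = Cᵀ:
adj(A) = 
  [  3,  -9,  -9]
  [  2, -27, -20]
  [ -5,  15,   8]

A⁻¹ = (1/21) · adj(A):
A⁻¹ = 
  [   1/7,   -3/7,   -3/7]
  [  2/21,   -9/7, -20/21]
  [ -5/21,    5/7,   8/21]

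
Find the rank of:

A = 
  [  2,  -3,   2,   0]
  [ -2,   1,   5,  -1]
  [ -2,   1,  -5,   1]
Row reduce:
R2 → R2 + (1)·R1
R3 → R3 + (1)·R1
R3 → R3 - (1)·R2
REF = 
  [  2,  -3,   2,   0]
  [  0,  -2,   7,  -1]
  [  0,   0, -10,   2]
Pivot columns: 1, 2, 3 → 3 pivots.

rank(A) = 3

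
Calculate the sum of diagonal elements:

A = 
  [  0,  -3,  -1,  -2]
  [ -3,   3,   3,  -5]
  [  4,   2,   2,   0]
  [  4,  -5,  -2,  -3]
2

tr(A) = 0 + 3 + 2 + -3 = 2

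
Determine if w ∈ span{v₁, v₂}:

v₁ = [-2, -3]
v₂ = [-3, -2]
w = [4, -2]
Yes

Form the augmented matrix and row-reduce:
[v₁|v₂|w] = 
  [ -2,  -3,   4]
  [ -3,  -2,  -2]
R2 → R2 - (3/2)·R1
REF = 
  [ -2,  -3,   4]
  [  0, 5/2,  -8]

No row of the form [0 0 | nonzero], so the system is consistent. Back-substitution gives c₁ = 14/5, c₂ = -16/5: w = (14/5)·v₁ + (-16/5)·v₂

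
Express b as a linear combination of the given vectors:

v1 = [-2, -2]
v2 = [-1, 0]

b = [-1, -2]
c1 = 1, c2 = -1

b = 1·v1 + -1·v2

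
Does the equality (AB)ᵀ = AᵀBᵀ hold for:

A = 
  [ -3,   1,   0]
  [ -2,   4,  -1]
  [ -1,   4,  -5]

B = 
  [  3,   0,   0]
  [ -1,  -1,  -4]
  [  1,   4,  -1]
No

(AB)ᵀ = 
  [-10, -11, -12]
  [ -1,  -8, -24]
  [ -4, -15, -11]

AᵀBᵀ = 
  [ -9,   9, -10]
  [  3, -21,  13]
  [  0,  21,   1]

The two matrices differ, so (AB)ᵀ ≠ AᵀBᵀ in general. The correct identity is (AB)ᵀ = BᵀAᵀ.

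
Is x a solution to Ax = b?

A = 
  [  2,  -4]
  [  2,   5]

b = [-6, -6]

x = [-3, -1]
No

Ax = [-2, -11] ≠ b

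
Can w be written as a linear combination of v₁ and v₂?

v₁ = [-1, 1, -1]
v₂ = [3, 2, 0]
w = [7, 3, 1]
Yes

Form the augmented matrix and row-reduce:
[v₁|v₂|w] = 
  [ -1,   3,   7]
  [  1,   2,   3]
  [ -1,   0,   1]
R2 → R2 + (1)·R1
R3 → R3 - (1)·R1
R3 → R3 + (3/5)·R2
REF = 
  [ -1,   3,   7]
  [  0,   5,  10]
  [  0,   0,   0]

No row of the form [0 0 | nonzero], so the system is consistent. Back-substitution gives c₁ = -1, c₂ = 2: w = (-1)·v₁ + (2)·v₂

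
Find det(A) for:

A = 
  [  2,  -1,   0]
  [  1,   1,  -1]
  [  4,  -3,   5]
13

Cofactor expansion along row 1:
det(A) = (2)·((1)(5) - (-1)(-3)) - (-1)·((1)(5) - (-1)(4)) + (0)·((1)(-3) - (1)(4))
  = (2)(2) - (-1)(9) + (0)(-7)
  = 13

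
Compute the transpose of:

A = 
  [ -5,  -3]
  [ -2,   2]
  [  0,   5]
Aᵀ = 
  [ -5,  -2,   0]
  [ -3,   2,   5]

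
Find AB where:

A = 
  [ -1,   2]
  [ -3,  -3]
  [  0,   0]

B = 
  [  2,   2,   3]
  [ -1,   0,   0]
AB = 
  [ -4,  -2,  -3]
  [ -3,  -6,  -9]
  [  0,   0,   0]

A is 3×2 and B is 2×3, so AB is 3×3. Each entry is (row of A)·(column of B):
AB[1,1] = (-1)(2) + (2)(-1) = -4
AB[1,2] = (-1)(2) + (2)(0) = -2
AB[1,3] = (-1)(3) + (2)(0) = -3
AB[2,1] = (-3)(2) + (-3)(-1) = -3
AB[2,2] = (-3)(2) + (-3)(0) = -6
AB[2,3] = (-3)(3) + (-3)(0) = -9
AB[3,1] = (0)(2) + (0)(-1) = 0
AB[3,2] = (0)(2) + (0)(0) = 0
AB[3,3] = (0)(3) + (0)(0) = 0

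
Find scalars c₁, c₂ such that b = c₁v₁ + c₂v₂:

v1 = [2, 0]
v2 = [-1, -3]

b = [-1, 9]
c1 = -2, c2 = -3

b = -2·v1 + -3·v2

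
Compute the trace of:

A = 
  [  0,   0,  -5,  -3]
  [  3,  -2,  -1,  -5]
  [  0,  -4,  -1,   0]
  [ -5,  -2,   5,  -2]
-5

tr(A) = 0 + -2 + -1 + -2 = -5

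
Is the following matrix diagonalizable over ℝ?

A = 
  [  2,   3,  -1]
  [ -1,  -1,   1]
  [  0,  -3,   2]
No

Characteristic polynomial: det(λI - A) = λ³ - 3λ² + 6λ - 5
By the rational root theorem any rational root is an integer dividing 5; none of those is a root, so p(λ) has no rational roots and hence (being an irreducible cubic) no repeated roots.
Discriminant of the cubic: Δ = -135
Δ < 0 ⇒ one real eigenvalue and a complex-conjugate pair: λ ≈ 0.8389 + 1.754i, 0.8389 - 1.754i, 1.322
Has complex eigenvalues (not diagonalizable over ℝ).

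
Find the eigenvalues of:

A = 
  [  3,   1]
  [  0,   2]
λ = 3, 2

tr(A) = 5, det(A) = 6
Characteristic polynomial: λ² - tr(A)λ + det(A) = λ² - 5λ + 6
λ² - 5λ + 6 = (λ - 2)(λ - 3)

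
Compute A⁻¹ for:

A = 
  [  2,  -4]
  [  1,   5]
det(A) = (2)(5) - (-4)(1) = 14
For a 2×2 matrix, A⁻¹ = (1/det(A)) · [[d, -b], [-c, a]]
    = (1/14) · [[5, 4], [-1, 2]]

A⁻¹ = 
  [ 5/14,   2/7]
  [-1/14,   1/7]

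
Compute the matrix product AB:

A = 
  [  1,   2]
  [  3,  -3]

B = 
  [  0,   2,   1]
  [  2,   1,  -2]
A is 2×2 and B is 2×3, so AB is 2×3. Each entry is (row of A)·(column of B):
AB[1,1] = (1)(0) + (2)(2) = 4
AB[1,2] = (1)(2) + (2)(1) = 4
AB[1,3] = (1)(1) + (2)(-2) = -3
AB[2,1] = (3)(0) + (-3)(2) = -6
AB[2,2] = (3)(2) + (-3)(1) = 3
AB[2,3] = (3)(1) + (-3)(-2) = 9

AB = 
  [  4,   4,  -3]
  [ -6,   3,   9]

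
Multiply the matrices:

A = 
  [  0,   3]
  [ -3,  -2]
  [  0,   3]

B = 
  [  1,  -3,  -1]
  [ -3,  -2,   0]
AB = 
  [ -9,  -6,   0]
  [  3,  13,   3]
  [ -9,  -6,   0]

A is 3×2 and B is 2×3, so AB is 3×3. Each entry is (row of A)·(column of B):
AB[1,1] = (0)(1) + (3)(-3) = -9
AB[1,2] = (0)(-3) + (3)(-2) = -6
AB[1,3] = (0)(-1) + (3)(0) = 0
AB[2,1] = (-3)(1) + (-2)(-3) = 3
AB[2,2] = (-3)(-3) + (-2)(-2) = 13
AB[2,3] = (-3)(-1) + (-2)(0) = 3
AB[3,1] = (0)(1) + (3)(-3) = -9
AB[3,2] = (0)(-3) + (3)(-2) = -6
AB[3,3] = (0)(-1) + (3)(0) = 0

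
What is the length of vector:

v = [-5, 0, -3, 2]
6.164

||v||₂ = √((-5)² + (0)² + (-3)² + (2)²) = √38 = 6.164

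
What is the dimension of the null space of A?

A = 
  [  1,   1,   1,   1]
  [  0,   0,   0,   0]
nullity(A) = 3

Row reduce:
(no row operations needed)
REF = 
  [  1,   1,   1,   1]
  [  0,   0,   0,   0]
Pivot columns: 1 → 1 pivot.
rank(A) = 1, so nullity(A) = 4 - 1 = 3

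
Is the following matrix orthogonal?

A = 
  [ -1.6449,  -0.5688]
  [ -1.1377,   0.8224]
No

AᵀA = 
  [  4.0001,   0]
  [  0,   0.9999]
≠ I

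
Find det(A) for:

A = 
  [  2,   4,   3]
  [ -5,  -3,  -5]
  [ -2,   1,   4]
73

Cofactor expansion along row 1:
det(A) = (2)·((-3)(4) - (-5)(1)) - (4)·((-5)(4) - (-5)(-2)) + (3)·((-5)(1) - (-3)(-2))
  = (2)(-7) - (4)(-30) + (3)(-11)
  = 73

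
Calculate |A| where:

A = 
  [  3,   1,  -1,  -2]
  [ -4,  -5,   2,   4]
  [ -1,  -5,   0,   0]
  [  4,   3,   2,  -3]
Cofactor expansion along row 1: det(A) = a₁₁M₁₁ - a₁₂M₁₂ + a₁₃M₁₃ - a₁₄M₁₄

M₁₁ = det[[-5, 2, 4]; [-5, 0, 0]; [3, 2, -3]]
  = (-5)·((0)(-3) - (0)(2)) - (2)·((-5)(-3) - (0)(3)) + (4)·((-5)(2) - (0)(3))
  = (-5)(0) - (2)(15) + (4)(-10)
  = -70
M₁₂ = det[[-4, 2, 4]; [-1, 0, 0]; [4, 2, -3]]
  = (-4)·((0)(-3) - (0)(2)) - (2)·((-1)(-3) - (0)(4)) + (4)·((-1)(2) - (0)(4))
  = (-4)(0) - (2)(3) + (4)(-2)
  = -14
M₁₃ = det[[-4, -5, 4]; [-1, -5, 0]; [4, 3, -3]]
  = (-4)·((-5)(-3) - (0)(3)) - (-5)·((-1)(-3) - (0)(4)) + (4)·((-1)(3) - (-5)(4))
  = (-4)(15) - (-5)(3) + (4)(17)
  = 23
M₁₄ = det[[-4, -5, 2]; [-1, -5, 0]; [4, 3, 2]]
  = (-4)·((-5)(2) - (0)(3)) - (-5)·((-1)(2) - (0)(4)) + (2)·((-1)(3) - (-5)(4))
  = (-4)(-10) - (-5)(-2) + (2)(17)
  = 64

det(A) = (3)(-70) - (1)(-14) + (-1)(23) - (-2)(64) = -91

det(A) = -91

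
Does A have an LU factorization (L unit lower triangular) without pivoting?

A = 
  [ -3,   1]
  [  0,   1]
Yes.
A[1,1] = -3 ≠ 0, so Gaussian elimination proceeds without a row swap: multiplier ℓ₂₁ = (0)/(-3) = 0, and U[2,2] = 1 - (0)(1) = 1.
L = 
  [  1,   0]
  [  0,   1]
U = 
  [ -3,   1]
  [  0,   1]
Check row 2 of LU: [(0)(-3), (0)(1) + 1] = [0, 1] = row 2 of A ✓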